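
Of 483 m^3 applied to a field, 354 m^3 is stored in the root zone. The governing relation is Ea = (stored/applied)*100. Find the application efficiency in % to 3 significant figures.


Ea = (354/483)*100 = 73.3 %
Therefore the application efficiency = 73.3 %.


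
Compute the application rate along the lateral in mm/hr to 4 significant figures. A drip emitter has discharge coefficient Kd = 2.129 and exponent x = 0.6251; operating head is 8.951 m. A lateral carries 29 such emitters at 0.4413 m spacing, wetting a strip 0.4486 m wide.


Approach: apply the emitter equation with a lateral mass balance, q = Kd*h^x; Q = n*q; rate = Q/(n*spacing*width).
Step 1 — single emitter flow (q = Kd*h^x):
  q = 2.129 * 8.951^0.6251 = 8.37897 L/hr
Step 2 — total lateral flow: Q = 29 * 8.37897 = 242.990 L/hr
Step 3 — wetted area: A = 29 * 0.4413 * 0.4486 = 5.74105 m^2
Step 4 — application rate: Q/A = 242.990/5.74105 = 42.33 mm/hr
Therefore the application rate along the lateral = 42.33 mm/hr.


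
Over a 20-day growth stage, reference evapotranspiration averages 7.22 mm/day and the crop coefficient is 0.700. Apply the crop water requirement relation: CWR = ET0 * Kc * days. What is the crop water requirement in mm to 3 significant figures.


CWR = 7.22 * 0.700 * 20 = 101 mm
Therefore the crop water requirement = 101 mm.


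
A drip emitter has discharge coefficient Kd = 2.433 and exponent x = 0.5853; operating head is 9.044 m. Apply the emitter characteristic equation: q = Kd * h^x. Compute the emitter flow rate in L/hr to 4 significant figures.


q = 2.433 * 9.044^0.5853 = 8.829 L/hr
Therefore the emitter flow rate = 8.829 L/hr.


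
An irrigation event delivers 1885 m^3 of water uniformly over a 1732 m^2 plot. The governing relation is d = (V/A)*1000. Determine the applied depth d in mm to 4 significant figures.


d = (1885 / 1732) * 1000 = 1088 mm
Therefore the applied depth d = 1088 mm.


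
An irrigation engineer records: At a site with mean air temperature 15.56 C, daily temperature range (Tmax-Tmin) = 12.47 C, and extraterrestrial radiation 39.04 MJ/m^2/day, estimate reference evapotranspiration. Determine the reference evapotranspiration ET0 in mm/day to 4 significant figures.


Approach: apply the Hargreaves-Samani method, ET0 = 0.0023*(Tmean+17.8)*sqrt(Tmax-Tmin)*0.408*Ra.
ET0 = 0.0023*(15.56+17.8)*sqrt(12.47)*0.408*39.04 = 4.316 mm/day
Therefore the reference evapotranspiration ET0 = 4.316 mm/day.


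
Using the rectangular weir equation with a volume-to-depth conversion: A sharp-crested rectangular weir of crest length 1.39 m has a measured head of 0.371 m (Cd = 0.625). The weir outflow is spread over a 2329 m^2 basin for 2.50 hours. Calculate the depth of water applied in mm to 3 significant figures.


Approach: apply the rectangular weir equation with a volume-to-depth conversion, Q = (2/3)*Cd*L*sqrt(2g)*H^1.5; d = Q*t/A * 1000.
Step 1 — weir discharge:
  Q = (2/3)*0.625*1.39*sqrt(2*9.81)*0.371^1.5 = 0.57971 m^3/s
Step 2 — volume: V = 0.57971 * 2.50*3600 = 5217.4 m^3
Step 3 — depth: d = V/A * 1000 = 5217.4/2329 * 1000 = 2240 mm
Therefore the depth of water applied = 2240 mm.


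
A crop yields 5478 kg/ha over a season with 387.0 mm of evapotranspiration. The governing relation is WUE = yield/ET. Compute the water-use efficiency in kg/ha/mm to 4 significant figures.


WUE = 5478 / 387.0 = 14.16 kg/ha/mm
Therefore the water-use efficiency = 14.16 kg/ha/mm.


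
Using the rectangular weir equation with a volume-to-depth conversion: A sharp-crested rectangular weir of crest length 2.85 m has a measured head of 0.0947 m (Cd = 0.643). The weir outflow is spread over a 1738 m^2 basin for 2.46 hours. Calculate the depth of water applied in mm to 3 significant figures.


Approach: apply the rectangular weir equation with a volume-to-depth conversion, Q = (2/3)*Cd*L*sqrt(2g)*H^1.5; d = Q*t/A * 1000.
Step 1 — weir discharge:
  Q = (2/3)*0.643*2.85*sqrt(2*9.81)*0.0947^1.5 = 0.15770 m^3/s
Step 2 — volume: V = 0.15770 * 2.46*3600 = 1396.6 m^3
Step 3 — depth: d = V/A * 1000 = 1396.6/1738 * 1000 = 804 mm
Therefore the depth of water applied = 804 mm.


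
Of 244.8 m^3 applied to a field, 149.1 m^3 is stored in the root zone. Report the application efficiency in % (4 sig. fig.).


Approach: apply the application efficiency ratio, Ea = (stored/applied)*100.
Ea = (149.1/244.8)*100 = 60.91 %
Therefore the application efficiency = 60.91 %.


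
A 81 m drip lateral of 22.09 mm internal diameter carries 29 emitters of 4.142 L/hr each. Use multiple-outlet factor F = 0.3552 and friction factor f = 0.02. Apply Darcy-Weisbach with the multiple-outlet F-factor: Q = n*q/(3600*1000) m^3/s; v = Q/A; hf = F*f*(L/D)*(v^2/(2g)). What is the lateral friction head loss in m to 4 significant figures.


Q = 29*4.142/(3600*1000) = 3.33661e-05 m^3/s
A = pi*(22.09e-3/2)^2 = 3.83249e-04 m^2, so v = Q/A = 0.0870611 m/s
hf = 0.3552*0.02*(81/0.02209)*(0.0870611^2/(2*9.81)) = 0.01006 m
Therefore the lateral friction head loss = 0.01006 m.


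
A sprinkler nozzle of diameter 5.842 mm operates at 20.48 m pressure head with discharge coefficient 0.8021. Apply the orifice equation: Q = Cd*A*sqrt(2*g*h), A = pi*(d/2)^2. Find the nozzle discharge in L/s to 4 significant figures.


A = pi*(5.842e-3/2)^2 = 2.68048e-05 m^2
Q = 0.8021 * 2.68048e-05 * sqrt(2*9.81*20.48) * 1000 = 0.4310 L/s
Therefore the nozzle discharge = 0.4310 L/s.


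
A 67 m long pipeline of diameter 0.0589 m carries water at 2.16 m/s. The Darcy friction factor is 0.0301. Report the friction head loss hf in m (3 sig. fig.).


Approach: apply the Darcy-Weisbach equation, hf = f*(L/D)*(v^2/(2g)).
hf = 0.0301 * (67/0.0589) * (2.16^2 / (2*9.81))
hf = 8.14 m
Therefore the friction head loss hf = 8.14 m.


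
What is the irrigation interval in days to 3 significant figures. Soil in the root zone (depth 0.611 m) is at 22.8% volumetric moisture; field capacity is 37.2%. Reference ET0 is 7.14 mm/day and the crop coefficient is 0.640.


Approach: apply soil-water budget scheduling, SMD = (FC-theta)/100*depth*1000; ETc = ET0*Kc; interval = SMD/ETc.
Step 1 — soil moisture deficit:
  SMD = (37.2 - 22.8)/100 * 0.611 * 1000 = 87.984 mm
Step 2 — daily crop ET (ETc = ET0*Kc):
  ETc = 7.14 * 0.640 = 4.5696 mm/day
Step 3 — irrigation interval (SMD/ETc):
  interval = 87.984 / 4.5696 = 19.3 days
Therefore the irrigation interval = 19.3 days.


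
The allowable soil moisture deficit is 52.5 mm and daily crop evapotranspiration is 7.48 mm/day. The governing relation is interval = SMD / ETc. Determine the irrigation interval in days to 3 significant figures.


interval = 52.5 / 7.48 = 7.02 days
Therefore the irrigation interval = 7.02 days.


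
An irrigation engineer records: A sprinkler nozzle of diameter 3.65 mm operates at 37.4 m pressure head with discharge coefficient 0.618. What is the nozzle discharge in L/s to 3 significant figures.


Approach: apply the orifice equation, Q = Cd*A*sqrt(2*g*h), A = pi*(d/2)^2.
A = pi*(3.65e-3/2)^2 = 1.0463e-05 m^2
Q = 0.618 * 1.0463e-05 * sqrt(2*9.81*37.4) * 1000 = 0.175 L/s
Therefore the nozzle discharge = 0.175 L/s.


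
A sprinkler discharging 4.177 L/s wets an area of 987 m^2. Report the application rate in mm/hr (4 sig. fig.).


Approach: apply the application rate relation, rate = (Q/A)*3600.
rate = (4.177 / 987) * 3600 = 15.24 mm/hr
Therefore the application rate = 15.24 mm/hr.


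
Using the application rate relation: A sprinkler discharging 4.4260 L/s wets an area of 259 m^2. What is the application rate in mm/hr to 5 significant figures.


Approach: apply the application rate relation, rate = (Q/A)*3600.
rate = (4.4260 / 259) * 3600 = 61.520 mm/hr
Therefore the application rate = 61.520 mm/hr.


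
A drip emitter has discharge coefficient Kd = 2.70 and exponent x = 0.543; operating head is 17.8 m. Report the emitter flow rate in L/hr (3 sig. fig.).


Approach: apply the emitter characteristic equation, q = Kd * h^x.
q = 2.70 * 17.8^0.543 = 12.9 L/hr
Therefore the emitter flow rate = 12.9 L/hr.


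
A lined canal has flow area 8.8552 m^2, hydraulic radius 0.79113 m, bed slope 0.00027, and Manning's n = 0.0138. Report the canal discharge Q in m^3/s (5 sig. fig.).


Approach: apply Manning's equation, Q = (1/n)*A*R^(2/3)*S^(1/2).
Q = (1/0.0138) * 8.8552 * 0.79113^(2/3) * 0.00027^(1/2) = 9.0192 m^3/s
Therefore the canal discharge Q = 9.0192 m^3/s.


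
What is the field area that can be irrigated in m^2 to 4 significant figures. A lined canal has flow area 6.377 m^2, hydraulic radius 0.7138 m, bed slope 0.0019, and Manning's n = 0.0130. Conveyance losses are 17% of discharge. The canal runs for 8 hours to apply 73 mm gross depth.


Approach: apply Manning's equation with a conveyance and depth budget, Q = (1/n)*A*R^(2/3)*S^(1/2); Q_field = Q*(1-loss); Area = Q_field*t/(d/1000).
Step 1 — canal discharge (Manning's equation):
  Q = (1/0.0130) * 6.377 * 0.7138^(2/3) * 0.0019^(1/2) = 17.0779 m^3/s
Step 2 — delivered flow: Q_field = 17.0779*(1 - 17/100) = 14.1746 m^3/s
Step 3 — volume delivered: V = 14.1746 * 8*3600 = 408230 m^3
Step 4 — area served: A = V / (depth/1000) = 408230 / 0.073 = 5592000 m^2
Therefore the field area that can be irrigated = 5592000 m^2.


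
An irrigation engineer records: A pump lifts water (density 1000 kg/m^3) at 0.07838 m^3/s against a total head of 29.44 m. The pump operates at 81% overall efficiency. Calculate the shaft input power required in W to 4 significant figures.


Approach: apply hydraulic power then efficiency conversion, P = rho*g*Q*H; P_in = P/eta.
Step 1 — hydraulic power (P = rho*g*Q*H):
  P = 1000 * 9.81 * 0.07838 * 29.44 = 22636.6 W
Step 2 — input power: P_in = P/eta = 22636.6 / 0.81 = 27950 W
Therefore the shaft input power required = 27950 W.


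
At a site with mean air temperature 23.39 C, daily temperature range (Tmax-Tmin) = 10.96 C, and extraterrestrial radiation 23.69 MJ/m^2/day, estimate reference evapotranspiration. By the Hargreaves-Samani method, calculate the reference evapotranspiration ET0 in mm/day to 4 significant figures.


Approach: apply the Hargreaves-Samani method, ET0 = 0.0023*(Tmean+17.8)*sqrt(Tmax-Tmin)*0.408*Ra.
ET0 = 0.0023*(23.39+17.8)*sqrt(10.96)*0.408*23.69 = 3.031 mm/day
Therefore the reference evapotranspiration ET0 = 3.031 mm/day.


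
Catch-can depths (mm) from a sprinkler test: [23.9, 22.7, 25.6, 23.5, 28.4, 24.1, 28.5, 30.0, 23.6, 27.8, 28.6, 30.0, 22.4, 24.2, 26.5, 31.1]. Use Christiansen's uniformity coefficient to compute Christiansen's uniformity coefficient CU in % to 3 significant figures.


Approach: apply Christiansen's uniformity coefficient, CU = (1 - mean_abs_deviation/mean)*100.
mean = 26.306 mm
mean |d_i - mean| = 2.5563 mm
CU = (1 - 2.5563/26.306)*100 = 90.3 %
Therefore Christiansen's uniformity coefficient CU = 90.3 %.


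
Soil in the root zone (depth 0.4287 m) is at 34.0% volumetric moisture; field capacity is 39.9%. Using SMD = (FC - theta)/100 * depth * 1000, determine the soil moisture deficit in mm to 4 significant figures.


SMD = (39.9 - 34.0)/100 * 0.4287 * 1000 = 25.29 mm
Therefore the soil moisture deficit = 25.29 mm.


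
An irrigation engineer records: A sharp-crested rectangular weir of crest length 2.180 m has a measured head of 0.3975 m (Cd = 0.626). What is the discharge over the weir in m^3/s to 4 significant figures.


Approach: apply the rectangular weir equation, Q = (2/3)*Cd*L*sqrt(2g)*H^1.5.
Q = (2/3)*0.626*2.180*sqrt(2*9.81)*0.3975^1.5 = 1.010 m^3/s
Therefore the discharge over the weir = 1.010 m^3/s.


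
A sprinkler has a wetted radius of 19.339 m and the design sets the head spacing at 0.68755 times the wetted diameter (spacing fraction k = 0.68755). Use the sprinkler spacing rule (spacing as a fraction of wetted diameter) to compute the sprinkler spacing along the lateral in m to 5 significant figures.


Approach: apply the sprinkler spacing rule (spacing as a fraction of wetted diameter), S = k*(2*R).
S = 0.68755 * (2 * 19.339) = 26.593 m
Therefore the sprinkler spacing along the lateral = 26.593 m.


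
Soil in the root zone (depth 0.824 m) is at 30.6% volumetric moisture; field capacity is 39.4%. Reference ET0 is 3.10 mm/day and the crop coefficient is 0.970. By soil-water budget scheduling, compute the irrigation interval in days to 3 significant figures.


Approach: apply soil-water budget scheduling, SMD = (FC-theta)/100*depth*1000; ETc = ET0*Kc; interval = SMD/ETc.
Step 1 — soil moisture deficit:
  SMD = (39.4 - 30.6)/100 * 0.824 * 1000 = 72.512 mm
Step 2 — daily crop ET (ETc = ET0*Kc):
  ETc = 3.10 * 0.970 = 3.0070 mm/day
Step 3 — irrigation interval (SMD/ETc):
  interval = 72.512 / 3.0070 = 24.1 days
Therefore the irrigation interval = 24.1 days.


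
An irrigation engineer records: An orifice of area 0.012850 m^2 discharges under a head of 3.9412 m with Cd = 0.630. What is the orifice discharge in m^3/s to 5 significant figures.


Approach: apply the orifice equation, Q = Cd*A*sqrt(2*g*h).
Q = 0.630 * 0.012850 * sqrt(2*9.81*3.9412) = 0.071188 m^3/s
Therefore the orifice discharge = 0.071188 m^3/s.


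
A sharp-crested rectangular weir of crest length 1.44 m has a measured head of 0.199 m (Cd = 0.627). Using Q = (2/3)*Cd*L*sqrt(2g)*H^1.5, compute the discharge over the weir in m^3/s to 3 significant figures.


Q = (2/3)*0.627*1.44*sqrt(2*9.81)*0.199^1.5 = 0.237 m^3/s
Therefore the discharge over the weir = 0.237 m^3/s.


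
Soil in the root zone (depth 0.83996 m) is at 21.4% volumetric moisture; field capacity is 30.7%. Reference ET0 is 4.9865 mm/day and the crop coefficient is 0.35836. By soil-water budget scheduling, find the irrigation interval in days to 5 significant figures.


Approach: apply soil-water budget scheduling, SMD = (FC-theta)/100*depth*1000; ETc = ET0*Kc; interval = SMD/ETc.
Step 1 — soil moisture deficit:
  SMD = (30.7 - 21.4)/100 * 0.83996 * 1000 = 78.11628 mm
Step 2 — daily crop ET (ETc = ET0*Kc):
  ETc = 4.9865 * 0.35836 = 1.786962 mm/day
Step 3 — irrigation interval (SMD/ETc):
  interval = 78.11628 / 1.786962 = 43.715 days
Therefore the irrigation interval = 43.715 days.


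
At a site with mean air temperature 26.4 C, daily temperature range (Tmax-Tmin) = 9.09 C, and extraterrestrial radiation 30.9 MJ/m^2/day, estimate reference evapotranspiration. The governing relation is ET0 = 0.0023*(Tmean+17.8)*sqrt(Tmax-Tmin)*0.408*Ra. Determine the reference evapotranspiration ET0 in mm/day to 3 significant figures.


ET0 = 0.0023*(26.4+17.8)*sqrt(9.09)*0.408*30.9 = 3.86 mm/day
Therefore the reference evapotranspiration ET0 = 3.86 mm/day.


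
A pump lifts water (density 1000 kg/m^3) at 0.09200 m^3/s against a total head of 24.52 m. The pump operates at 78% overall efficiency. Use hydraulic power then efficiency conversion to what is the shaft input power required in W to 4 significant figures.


Approach: apply hydraulic power then efficiency conversion, P = rho*g*Q*H; P_in = P/eta.
Step 1 — hydraulic power (P = rho*g*Q*H):
  P = 1000 * 9.81 * 0.09200 * 24.52 = 22129.8 W
Step 2 — input power: P_in = P/eta = 22129.8 / 0.78 = 28370 W
Therefore the shaft input power required = 28370 W.


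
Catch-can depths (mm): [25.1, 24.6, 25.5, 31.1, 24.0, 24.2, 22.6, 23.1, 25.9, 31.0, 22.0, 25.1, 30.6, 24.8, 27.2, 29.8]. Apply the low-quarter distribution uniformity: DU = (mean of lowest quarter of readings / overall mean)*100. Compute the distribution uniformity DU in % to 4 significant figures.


sorted lowest 4 of 16: [22.0, 22.6, 23.1, 24.0] -> mean = 22.9250 mm
overall mean = 26.0375 mm
DU = (22.9250/26.0375)*100 = 88.05 %
Therefore the distribution uniformity DU = 88.05 %.


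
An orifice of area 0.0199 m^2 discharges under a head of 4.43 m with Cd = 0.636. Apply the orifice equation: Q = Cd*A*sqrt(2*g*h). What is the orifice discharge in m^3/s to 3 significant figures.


Q = 0.636 * 0.0199 * sqrt(2*9.81*4.43) = 0.118 m^3/s
Therefore the orifice discharge = 0.118 m^3/s.


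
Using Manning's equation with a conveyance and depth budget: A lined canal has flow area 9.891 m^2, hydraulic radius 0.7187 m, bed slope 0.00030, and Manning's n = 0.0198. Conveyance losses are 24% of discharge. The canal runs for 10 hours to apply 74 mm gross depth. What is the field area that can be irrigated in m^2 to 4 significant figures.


Approach: apply Manning's equation with a conveyance and depth budget, Q = (1/n)*A*R^(2/3)*S^(1/2); Q_field = Q*(1-loss); Area = Q_field*t/(d/1000).
Step 1 — canal discharge (Manning's equation):
  Q = (1/0.0198) * 9.891 * 0.7187^(2/3) * 0.00030^(1/2) = 6.94226 m^3/s
Step 2 — delivered flow: Q_field = 6.94226*(1 - 24/100) = 5.27612 m^3/s
Step 3 — volume delivered: V = 5.27612 * 10*3600 = 189940 m^3
Step 4 — area served: A = V / (depth/1000) = 189940 / 0.074 = 2567000 m^2
Therefore the field area that can be irrigated = 2567000 m^2.


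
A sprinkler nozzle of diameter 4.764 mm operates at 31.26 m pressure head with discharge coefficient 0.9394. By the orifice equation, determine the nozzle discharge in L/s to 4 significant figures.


Approach: apply the orifice equation, Q = Cd*A*sqrt(2*g*h), A = pi*(d/2)^2.
A = pi*(4.764e-3/2)^2 = 1.78252e-05 m^2
Q = 0.9394 * 1.78252e-05 * sqrt(2*9.81*31.26) * 1000 = 0.4147 L/s
Therefore the nozzle discharge = 0.4147 L/s.


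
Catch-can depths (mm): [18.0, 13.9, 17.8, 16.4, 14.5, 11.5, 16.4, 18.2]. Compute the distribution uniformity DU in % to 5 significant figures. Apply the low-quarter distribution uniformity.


Approach: apply the low-quarter distribution uniformity, DU = (mean of lowest quarter of readings / overall mean)*100.
sorted lowest 2 of 8: [11.5, 13.9] -> mean = 12.70000 mm
overall mean = 15.83750 mm
DU = (12.70000/15.83750)*100 = 80.189 %
Therefore the distribution uniformity DU = 80.189 %.


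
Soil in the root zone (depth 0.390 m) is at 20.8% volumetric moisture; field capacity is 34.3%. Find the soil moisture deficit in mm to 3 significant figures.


Approach: apply the soil moisture deficit relation, SMD = (FC - theta)/100 * depth * 1000.
SMD = (34.3 - 20.8)/100 * 0.390 * 1000 = 52.6 mm
Therefore the soil moisture deficit = 52.6 mm.


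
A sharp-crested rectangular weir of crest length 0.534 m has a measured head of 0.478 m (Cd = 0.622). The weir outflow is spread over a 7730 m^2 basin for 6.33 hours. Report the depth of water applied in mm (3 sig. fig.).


Approach: apply the rectangular weir equation with a volume-to-depth conversion, Q = (2/3)*Cd*L*sqrt(2g)*H^1.5; d = Q*t/A * 1000.
Step 1 — weir discharge:
  Q = (2/3)*0.622*0.534*sqrt(2*9.81)*0.478^1.5 = 0.32414 m^3/s
Step 2 — volume: V = 0.32414 * 6.33*3600 = 7386.5 m^3
Step 3 — depth: d = V/A * 1000 = 7386.5/7730 * 1000 = 956 mm
Therefore the depth of water applied = 956 mm.


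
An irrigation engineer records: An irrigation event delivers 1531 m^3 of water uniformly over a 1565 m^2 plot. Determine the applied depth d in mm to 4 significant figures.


Approach: apply depth from volume over area, d = (V/A)*1000.
d = (1531 / 1565) * 1000 = 978.3 mm
Therefore the applied depth d = 978.3 mm.


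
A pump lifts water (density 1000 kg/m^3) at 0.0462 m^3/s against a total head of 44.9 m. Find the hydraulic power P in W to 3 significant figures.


Approach: apply the hydraulic power relation, P = rho*g*Q*H.
P = 1000 * 9.81 * 0.0462 * 44.9 = 20300 W
Therefore the hydraulic power P = 20300 W.


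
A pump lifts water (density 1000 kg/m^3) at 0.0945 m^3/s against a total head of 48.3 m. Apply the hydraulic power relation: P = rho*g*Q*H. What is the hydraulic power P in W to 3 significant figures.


P = 1000 * 9.81 * 0.0945 * 48.3 = 44800 W
Therefore the hydraulic power P = 44800 W.


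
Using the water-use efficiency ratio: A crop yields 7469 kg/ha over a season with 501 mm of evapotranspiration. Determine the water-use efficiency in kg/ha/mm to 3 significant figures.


Approach: apply the water-use efficiency ratio, WUE = yield/ET.
WUE = 7469 / 501 = 14.9 kg/ha/mm
Therefore the water-use efficiency = 14.9 kg/ha/mm.


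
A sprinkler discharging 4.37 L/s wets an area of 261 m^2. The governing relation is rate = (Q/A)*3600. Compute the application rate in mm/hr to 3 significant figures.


rate = (4.37 / 261) * 3600 = 60.3 mm/hr
Therefore the application rate = 60.3 mm/hr.


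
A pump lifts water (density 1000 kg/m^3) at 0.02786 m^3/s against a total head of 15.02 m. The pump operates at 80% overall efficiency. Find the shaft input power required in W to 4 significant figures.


Approach: apply hydraulic power then efficiency conversion, P = rho*g*Q*H; P_in = P/eta.
Step 1 — hydraulic power (P = rho*g*Q*H):
  P = 1000 * 9.81 * 0.02786 * 15.02 = 4105.07 W
Step 2 — input power: P_in = P/eta = 4105.07 / 0.8 = 5131 W
Therefore the shaft input power required = 5131 W.


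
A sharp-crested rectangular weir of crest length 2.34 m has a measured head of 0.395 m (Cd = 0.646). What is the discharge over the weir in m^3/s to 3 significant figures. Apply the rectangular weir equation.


Approach: apply the rectangular weir equation, Q = (2/3)*Cd*L*sqrt(2g)*H^1.5.
Q = (2/3)*0.646*2.34*sqrt(2*9.81)*0.395^1.5 = 1.11 m^3/s
Therefore the discharge over the weir = 1.11 m^3/s.


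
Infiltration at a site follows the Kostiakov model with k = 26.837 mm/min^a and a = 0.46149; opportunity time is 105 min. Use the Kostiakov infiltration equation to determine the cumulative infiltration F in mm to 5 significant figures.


Approach: apply the Kostiakov infiltration equation, F = k*t^a.
F = 26.837 * 105^0.46149 = 229.88 mm
Therefore the cumulative infiltration F = 229.88 mm.


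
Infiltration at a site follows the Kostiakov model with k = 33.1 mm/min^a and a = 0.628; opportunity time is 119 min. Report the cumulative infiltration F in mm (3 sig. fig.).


Approach: apply the Kostiakov infiltration equation, F = k*t^a.
F = 33.1 * 119^0.628 = 666 mm
Therefore the cumulative infiltration F = 666 mm.


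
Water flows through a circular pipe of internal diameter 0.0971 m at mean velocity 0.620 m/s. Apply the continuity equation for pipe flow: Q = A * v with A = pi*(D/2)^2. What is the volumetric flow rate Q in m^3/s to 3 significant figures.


A = pi*(0.0971/2)^2 = 0.0074051 m^2
Q = 0.0074051 * 0.620 = 0.00459 m^3/s
Therefore the volumetric flow rate Q = 0.00459 m^3/s.


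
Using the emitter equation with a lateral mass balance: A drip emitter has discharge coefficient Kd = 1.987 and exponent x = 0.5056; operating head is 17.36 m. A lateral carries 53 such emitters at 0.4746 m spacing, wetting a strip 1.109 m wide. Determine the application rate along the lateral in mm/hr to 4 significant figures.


Approach: apply the emitter equation with a lateral mass balance, q = Kd*h^x; Q = n*q; rate = Q/(n*spacing*width).
Step 1 — single emitter flow (q = Kd*h^x):
  q = 1.987 * 17.36^0.5056 = 8.41229 L/hr
Step 2 — total lateral flow: Q = 53 * 8.41229 = 445.851 L/hr
Step 3 — wetted area: A = 53 * 0.4746 * 1.109 = 27.8956 m^2
Step 4 — application rate: Q/A = 445.851/27.8956 = 15.98 mm/hr
Therefore the application rate along the lateral = 15.98 mm/hr.


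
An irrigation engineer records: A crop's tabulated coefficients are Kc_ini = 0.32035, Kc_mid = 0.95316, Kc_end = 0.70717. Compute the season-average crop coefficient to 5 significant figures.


Approach: apply a simple seasonal average, Kc_avg = (Kc_ini + Kc_mid + Kc_end)/3.
Kc_avg = (0.32035 + 0.95316 + 0.70717)/3 = 0.66023
Therefore the season-average crop coefficient = 0.66023.


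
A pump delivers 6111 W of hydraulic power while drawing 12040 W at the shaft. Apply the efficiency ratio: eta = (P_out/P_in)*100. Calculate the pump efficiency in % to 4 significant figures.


eta = (6111 / 12040) * 100 = 50.76 %
Therefore the pump efficiency = 50.76 %.


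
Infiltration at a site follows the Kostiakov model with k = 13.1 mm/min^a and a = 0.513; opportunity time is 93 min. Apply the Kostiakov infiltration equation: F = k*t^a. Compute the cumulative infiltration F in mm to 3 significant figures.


F = 13.1 * 93^0.513 = 134 mm
Therefore the cumulative infiltration F = 134 mm.


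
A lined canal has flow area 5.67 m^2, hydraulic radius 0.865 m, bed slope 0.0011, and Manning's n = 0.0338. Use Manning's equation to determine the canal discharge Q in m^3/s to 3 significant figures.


Approach: apply Manning's equation, Q = (1/n)*A*R^(2/3)*S^(1/2).
Q = (1/0.0338) * 5.67 * 0.865^(2/3) * 0.0011^(1/2) = 5.05 m^3/s
Therefore the canal discharge Q = 5.05 m^3/s.


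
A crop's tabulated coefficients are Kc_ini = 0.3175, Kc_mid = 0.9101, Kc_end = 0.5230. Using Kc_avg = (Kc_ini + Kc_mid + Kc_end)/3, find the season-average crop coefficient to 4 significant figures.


Kc_avg = (0.3175 + 0.9101 + 0.5230)/3 = 0.5835
Therefore the season-average crop coefficient = 0.5835.


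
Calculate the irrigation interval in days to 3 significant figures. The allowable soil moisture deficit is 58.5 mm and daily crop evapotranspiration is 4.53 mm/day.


Approach: apply the irrigation interval relation, interval = SMD / ETc.
interval = 58.5 / 4.53 = 12.9 days
Therefore the irrigation interval = 12.9 days.


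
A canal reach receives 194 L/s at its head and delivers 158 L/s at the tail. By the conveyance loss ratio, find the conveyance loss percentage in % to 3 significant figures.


Approach: apply the conveyance loss ratio, loss% = ((Q_head - Q_tail)/Q_head)*100.
loss = ((194 - 158)/194)*100 = 18.6 %
Therefore the conveyance loss percentage = 18.6 %.


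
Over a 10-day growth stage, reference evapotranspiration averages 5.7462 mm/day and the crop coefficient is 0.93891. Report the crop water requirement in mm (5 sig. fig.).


Approach: apply the crop water requirement relation, CWR = ET0 * Kc * days.
CWR = 5.7462 * 0.93891 * 10 = 53.952 mm
Therefore the crop water requirement = 53.952 mm.


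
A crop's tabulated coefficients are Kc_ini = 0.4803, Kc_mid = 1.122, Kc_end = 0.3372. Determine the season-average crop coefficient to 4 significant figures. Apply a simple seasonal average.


Approach: apply a simple seasonal average, Kc_avg = (Kc_ini + Kc_mid + Kc_end)/3.
Kc_avg = (0.4803 + 1.122 + 0.3372)/3 = 0.6465
Therefore the season-average crop coefficient = 0.6465.


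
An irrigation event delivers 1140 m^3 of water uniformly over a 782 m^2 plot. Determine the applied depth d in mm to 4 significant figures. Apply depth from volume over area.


Approach: apply depth from volume over area, d = (V/A)*1000.
d = (1140 / 782) * 1000 = 1458 mm
Therefore the applied depth d = 1458 mm.


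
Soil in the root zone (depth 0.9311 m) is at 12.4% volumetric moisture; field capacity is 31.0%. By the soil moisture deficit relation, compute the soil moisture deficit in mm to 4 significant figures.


Approach: apply the soil moisture deficit relation, SMD = (FC - theta)/100 * depth * 1000.
SMD = (31.0 - 12.4)/100 * 0.9311 * 1000 = 173.2 mm
Therefore the soil moisture deficit = 173.2 mm.


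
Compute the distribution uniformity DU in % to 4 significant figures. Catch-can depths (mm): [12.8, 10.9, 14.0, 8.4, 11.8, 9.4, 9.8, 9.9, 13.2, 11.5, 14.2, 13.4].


Approach: apply the low-quarter distribution uniformity, DU = (mean of lowest quarter of readings / overall mean)*100.
sorted lowest 3 of 12: [8.4, 9.4, 9.8] -> mean = 9.20000 mm
overall mean = 11.6083 mm
DU = (9.20000/11.6083)*100 = 79.25 %
Therefore the distribution uniformity DU = 79.25 %.


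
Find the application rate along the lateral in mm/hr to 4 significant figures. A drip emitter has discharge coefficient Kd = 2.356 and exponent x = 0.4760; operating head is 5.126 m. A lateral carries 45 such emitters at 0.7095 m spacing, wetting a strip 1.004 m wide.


Approach: apply the emitter equation with a lateral mass balance, q = Kd*h^x; Q = n*q; rate = Q/(n*spacing*width).
Step 1 — single emitter flow (q = Kd*h^x):
  q = 2.356 * 5.126^0.4760 = 5.12897 L/hr
Step 2 — total lateral flow: Q = 45 * 5.12897 = 230.804 L/hr
Step 3 — wetted area: A = 45 * 0.7095 * 1.004 = 32.0552 m^2
Step 4 — application rate: Q/A = 230.804/32.0552 = 7.200 mm/hr
Therefore the application rate along the lateral = 7.200 mm/hr.


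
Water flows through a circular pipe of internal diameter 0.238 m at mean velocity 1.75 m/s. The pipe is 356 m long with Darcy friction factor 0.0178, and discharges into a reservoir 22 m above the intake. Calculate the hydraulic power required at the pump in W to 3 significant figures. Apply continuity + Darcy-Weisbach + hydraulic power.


Approach: apply continuity + Darcy-Weisbach + hydraulic power, Q = A*v; hf = f*(L/D)*(v^2/(2g)); H = static + hf; P = rho*g*Q*H.
Step 1 — flow rate (continuity, Q = A*v):
  A = pi*(0.238/2)^2 = 0.044488 m^2
  Q = 0.044488 * 1.75 = 0.077854 m^3/s
Step 2 — friction head loss (Darcy-Weisbach):
  hf = 0.0178 * (356/0.238) * (1.75^2 / (2*9.81))
  hf = 4.1559 m
Step 3 — total head: H = 22 + 4.1559 = 26.156 m
Step 4 — hydraulic power (P = rho*g*Q*H):
  P = 1000 * 9.81 * 0.077854 * 26.156 = 20000 W
Therefore the hydraulic power required at the pump = 20000 W.


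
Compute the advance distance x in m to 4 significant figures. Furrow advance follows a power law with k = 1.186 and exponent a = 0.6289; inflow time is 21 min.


Approach: apply the power-law advance function, x = k*t^a.
x = 1.186 * 21^0.6289 = 8.047 m
Therefore the advance distance x = 8.047 m.


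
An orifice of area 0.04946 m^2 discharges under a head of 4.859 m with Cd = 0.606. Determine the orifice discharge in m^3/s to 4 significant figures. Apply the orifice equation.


Approach: apply the orifice equation, Q = Cd*A*sqrt(2*g*h).
Q = 0.606 * 0.04946 * sqrt(2*9.81*4.859) = 0.2927 m^3/s
Therefore the orifice discharge = 0.2927 m^3/s.


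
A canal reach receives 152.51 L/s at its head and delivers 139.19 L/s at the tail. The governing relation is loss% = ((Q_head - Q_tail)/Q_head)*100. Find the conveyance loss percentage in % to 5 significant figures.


loss = ((152.51 - 139.19)/152.51)*100 = 8.7339 %
Therefore the conveyance loss percentage = 8.7339 %.


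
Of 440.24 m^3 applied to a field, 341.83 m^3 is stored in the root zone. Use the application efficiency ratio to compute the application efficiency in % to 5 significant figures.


Approach: apply the application efficiency ratio, Ea = (stored/applied)*100.
Ea = (341.83/440.24)*100 = 77.646 %
Therefore the application efficiency = 77.646 %.


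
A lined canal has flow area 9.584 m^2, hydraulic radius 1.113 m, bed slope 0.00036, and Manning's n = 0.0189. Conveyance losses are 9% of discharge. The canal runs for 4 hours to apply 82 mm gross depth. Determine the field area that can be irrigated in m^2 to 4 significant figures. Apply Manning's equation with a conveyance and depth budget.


Approach: apply Manning's equation with a conveyance and depth budget, Q = (1/n)*A*R^(2/3)*S^(1/2); Q_field = Q*(1-loss); Area = Q_field*t/(d/1000).
Step 1 — canal discharge (Manning's equation):
  Q = (1/0.0189) * 9.584 * 1.113^(2/3) * 0.00036^(1/2) = 10.3332 m^3/s
Step 2 — delivered flow: Q_field = 10.3332*(1 - 9/100) = 9.40317 m^3/s
Step 3 — volume delivered: V = 9.40317 * 4*3600 = 135406 m^3
Step 4 — area served: A = V / (depth/1000) = 135406 / 0.082 = 1651000 m^2
Therefore the field area that can be irrigated = 1651000 m^2.


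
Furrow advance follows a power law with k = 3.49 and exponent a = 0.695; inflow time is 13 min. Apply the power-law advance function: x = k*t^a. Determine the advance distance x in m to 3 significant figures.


x = 3.49 * 13^0.695 = 20.7 m
Therefore the advance distance x = 20.7 m.


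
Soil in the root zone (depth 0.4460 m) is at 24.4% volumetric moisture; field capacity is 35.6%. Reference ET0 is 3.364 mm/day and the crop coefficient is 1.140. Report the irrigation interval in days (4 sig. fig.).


Approach: apply soil-water budget scheduling, SMD = (FC-theta)/100*depth*1000; ETc = ET0*Kc; interval = SMD/ETc.
Step 1 — soil moisture deficit:
  SMD = (35.6 - 24.4)/100 * 0.4460 * 1000 = 49.9520 mm
Step 2 — daily crop ET (ETc = ET0*Kc):
  ETc = 3.364 * 1.140 = 3.83496 mm/day
Step 3 — irrigation interval (SMD/ETc):
  interval = 49.9520 / 3.83496 = 13.03 days
Therefore the irrigation interval = 13.03 days.


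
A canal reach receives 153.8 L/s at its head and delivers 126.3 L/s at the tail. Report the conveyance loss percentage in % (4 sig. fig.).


Approach: apply the conveyance loss ratio, loss% = ((Q_head - Q_tail)/Q_head)*100.
loss = ((153.8 - 126.3)/153.8)*100 = 17.88 %
Therefore the conveyance loss percentage = 17.88 %.


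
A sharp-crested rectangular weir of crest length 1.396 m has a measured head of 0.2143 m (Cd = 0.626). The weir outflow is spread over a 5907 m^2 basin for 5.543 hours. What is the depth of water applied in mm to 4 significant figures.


Approach: apply the rectangular weir equation with a volume-to-depth conversion, Q = (2/3)*Cd*L*sqrt(2g)*H^1.5; d = Q*t/A * 1000.
Step 1 — weir discharge:
  Q = (2/3)*0.626*1.396*sqrt(2*9.81)*0.2143^1.5 = 0.256007 m^3/s
Step 2 — volume: V = 0.256007 * 5.543*3600 = 5108.56 m^3
Step 3 — depth: d = V/A * 1000 = 5108.56/5907 * 1000 = 864.8 mm
Therefore the depth of water applied = 864.8 mm.


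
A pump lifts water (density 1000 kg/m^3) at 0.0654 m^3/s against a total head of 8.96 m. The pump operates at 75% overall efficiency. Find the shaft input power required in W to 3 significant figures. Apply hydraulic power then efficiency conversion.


Approach: apply hydraulic power then efficiency conversion, P = rho*g*Q*H; P_in = P/eta.
Step 1 — hydraulic power (P = rho*g*Q*H):
  P = 1000 * 9.81 * 0.0654 * 8.96 = 5748.5 W
Step 2 — input power: P_in = P/eta = 5748.5 / 0.75 = 7660 W
Therefore the shaft input power required = 7660 W.


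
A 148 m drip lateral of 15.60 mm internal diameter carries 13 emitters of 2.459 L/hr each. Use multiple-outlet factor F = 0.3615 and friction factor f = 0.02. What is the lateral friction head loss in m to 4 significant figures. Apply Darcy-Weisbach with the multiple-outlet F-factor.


Approach: apply Darcy-Weisbach with the multiple-outlet F-factor, Q = n*q/(3600*1000) m^3/s; v = Q/A; hf = F*f*(L/D)*(v^2/(2g)).
Q = 13*2.459/(3600*1000) = 8.87972e-06 m^3/s
A = pi*(15.60e-3/2)^2 = 1.91134e-04 m^2, so v = Q/A = 0.0464580 m/s
hf = 0.3615*0.02*(148/0.01560)*(0.0464580^2/(2*9.81)) = 0.007546 m
Therefore the lateral friction head loss = 0.007546 m.


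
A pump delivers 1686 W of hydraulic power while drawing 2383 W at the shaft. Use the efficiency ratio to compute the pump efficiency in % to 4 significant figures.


Approach: apply the efficiency ratio, eta = (P_out/P_in)*100.
eta = (1686 / 2383) * 100 = 70.75 %
Therefore the pump efficiency = 70.75 %.


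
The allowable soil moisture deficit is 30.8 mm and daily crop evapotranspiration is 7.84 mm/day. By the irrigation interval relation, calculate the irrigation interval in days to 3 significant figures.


Approach: apply the irrigation interval relation, interval = SMD / ETc.
interval = 30.8 / 7.84 = 3.93 days
Therefore the irrigation interval = 3.93 days.


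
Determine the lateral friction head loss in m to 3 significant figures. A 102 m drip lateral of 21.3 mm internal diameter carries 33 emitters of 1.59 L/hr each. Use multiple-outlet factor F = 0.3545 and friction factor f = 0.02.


Approach: apply Darcy-Weisbach with the multiple-outlet F-factor, Q = n*q/(3600*1000) m^3/s; v = Q/A; hf = F*f*(L/D)*(v^2/(2g)).
Q = 33*1.59/(3600*1000) = 1.4575e-05 m^3/s
A = pi*(21.3e-3/2)^2 = 3.5633e-04 m^2, so v = Q/A = 0.040903 m/s
hf = 0.3545*0.02*(102/0.0213)*(0.040903^2/(2*9.81)) = 0.00290 m
Therefore the lateral friction head loss = 0.00290 m.


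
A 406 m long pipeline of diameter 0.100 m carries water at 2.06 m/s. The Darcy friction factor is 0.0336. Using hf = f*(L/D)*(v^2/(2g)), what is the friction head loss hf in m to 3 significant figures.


hf = 0.0336 * (406/0.100) * (2.06^2 / (2*9.81))
hf = 29.5 m
Therefore the friction head loss hf = 29.5 m.


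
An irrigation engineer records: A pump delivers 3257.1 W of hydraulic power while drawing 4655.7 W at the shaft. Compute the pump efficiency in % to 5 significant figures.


Approach: apply the efficiency ratio, eta = (P_out/P_in)*100.
eta = (3257.1 / 4655.7) * 100 = 69.959 %
Therefore the pump efficiency = 69.959 %.


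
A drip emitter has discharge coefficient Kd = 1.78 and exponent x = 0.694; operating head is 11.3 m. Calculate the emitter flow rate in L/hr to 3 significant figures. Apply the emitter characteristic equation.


Approach: apply the emitter characteristic equation, q = Kd * h^x.
q = 1.78 * 11.3^0.694 = 9.58 L/hr
Therefore the emitter flow rate = 9.58 L/hr.


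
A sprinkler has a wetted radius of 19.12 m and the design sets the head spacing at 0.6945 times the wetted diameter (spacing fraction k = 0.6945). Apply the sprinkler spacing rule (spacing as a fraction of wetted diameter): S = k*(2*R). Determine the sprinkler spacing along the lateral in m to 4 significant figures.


S = 0.6945 * (2 * 19.12) = 26.56 m
Therefore the sprinkler spacing along the lateral = 26.56 m.


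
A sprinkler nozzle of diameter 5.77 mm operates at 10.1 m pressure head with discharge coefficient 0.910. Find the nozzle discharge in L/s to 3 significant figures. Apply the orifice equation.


Approach: apply the orifice equation, Q = Cd*A*sqrt(2*g*h), A = pi*(d/2)^2.
A = pi*(5.77e-3/2)^2 = 2.6148e-05 m^2
Q = 0.910 * 2.6148e-05 * sqrt(2*9.81*10.1) * 1000 = 0.335 L/s
Therefore the nozzle discharge = 0.335 L/s.


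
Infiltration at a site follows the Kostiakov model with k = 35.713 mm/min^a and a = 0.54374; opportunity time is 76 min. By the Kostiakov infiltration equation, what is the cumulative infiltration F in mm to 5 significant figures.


Approach: apply the Kostiakov infiltration equation, F = k*t^a.
F = 35.713 * 76^0.54374 = 376.27 mm
Therefore the cumulative infiltration F = 376.27 mm.


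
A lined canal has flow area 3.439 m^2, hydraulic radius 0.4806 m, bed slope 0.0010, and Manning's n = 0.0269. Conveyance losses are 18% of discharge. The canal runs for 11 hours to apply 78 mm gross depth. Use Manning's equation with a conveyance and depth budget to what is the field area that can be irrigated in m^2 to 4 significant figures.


Approach: apply Manning's equation with a conveyance and depth budget, Q = (1/n)*A*R^(2/3)*S^(1/2); Q_field = Q*(1-loss); Area = Q_field*t/(d/1000).
Step 1 — canal discharge (Manning's equation):
  Q = (1/0.0269) * 3.439 * 0.4806^(2/3) * 0.0010^(1/2) = 2.48048 m^3/s
Step 2 — delivered flow: Q_field = 2.48048*(1 - 18/100) = 2.03399 m^3/s
Step 3 — volume delivered: V = 2.03399 * 11*3600 = 80546.1 m^3
Step 4 — area served: A = V / (depth/1000) = 80546.1 / 0.078 = 1033000 m^2
Therefore the field area that can be irrigated = 1033000 m^2.


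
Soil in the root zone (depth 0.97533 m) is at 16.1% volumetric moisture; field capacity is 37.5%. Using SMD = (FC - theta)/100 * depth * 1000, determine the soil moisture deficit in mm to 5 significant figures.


SMD = (37.5 - 16.1)/100 * 0.97533 * 1000 = 208.72 mm
Therefore the soil moisture deficit = 208.72 mm.


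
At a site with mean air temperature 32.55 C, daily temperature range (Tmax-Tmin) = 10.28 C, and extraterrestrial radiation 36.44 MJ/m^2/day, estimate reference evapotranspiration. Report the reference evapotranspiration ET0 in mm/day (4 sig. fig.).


Approach: apply the Hargreaves-Samani method, ET0 = 0.0023*(Tmean+17.8)*sqrt(Tmax-Tmin)*0.408*Ra.
ET0 = 0.0023*(32.55+17.8)*sqrt(10.28)*0.408*36.44 = 5.520 mm/day
Therefore the reference evapotranspiration ET0 = 5.520 mm/day.


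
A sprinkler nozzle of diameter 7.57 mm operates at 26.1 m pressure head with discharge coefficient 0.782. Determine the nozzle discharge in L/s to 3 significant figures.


Approach: apply the orifice equation, Q = Cd*A*sqrt(2*g*h), A = pi*(d/2)^2.
A = pi*(7.57e-3/2)^2 = 4.5007e-05 m^2
Q = 0.782 * 4.5007e-05 * sqrt(2*9.81*26.1) * 1000 = 0.796 L/s
Therefore the nozzle discharge = 0.796 L/s.
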